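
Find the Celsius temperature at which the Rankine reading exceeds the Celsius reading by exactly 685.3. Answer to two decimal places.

242.04°C

Let C be the Celsius reading. The Rankine reading is R = 1.8·C + 491.67.
Require R - C = 685.3: (0.8)·C + 491.67 = 685.3.
C = (685.3 - 491.67) / (0.8) = 242.04.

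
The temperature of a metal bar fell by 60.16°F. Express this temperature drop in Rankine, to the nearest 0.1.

Fahrenheit and Rankine degrees are the same size, so the interval is unchanged: 60.2.

60.2°R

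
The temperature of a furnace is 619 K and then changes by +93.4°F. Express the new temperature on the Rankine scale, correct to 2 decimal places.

1207.60°R

Initial temperature in Celsius: 619 - 273.15 = 345.8500°C.
The 93.4°F change is an interval, so only the factor 5/9 applies: +93.4 × 5/9 = +51.8889°C.
Final Celsius temperature: 345.8500 + 51.8889 = 397.7389°C.
In Rankine: 397.7389 × 1.8 + 491.67 = 1207.60°R.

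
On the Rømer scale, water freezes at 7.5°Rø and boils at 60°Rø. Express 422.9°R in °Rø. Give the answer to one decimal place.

First in Celsius: (422.9 - 491.67) × 5/9 = -38.2056°C.
Linearly onto the Rømer scale: 7.5 + (-38.2056 / 100) × (60 - 7.5) = -12.6°Rø.

-12.6°Rø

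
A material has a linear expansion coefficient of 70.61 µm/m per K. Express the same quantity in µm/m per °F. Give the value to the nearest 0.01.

Since only a temperature interval is involved, the additive offset between the scales drops out.
A change of 1°F is a change of 5/9 K, so per °F the value is 70.61 × 5/9 = 39.23.

39.23 µm/m per °F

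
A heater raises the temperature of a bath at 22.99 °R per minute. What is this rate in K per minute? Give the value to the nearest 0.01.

12.77 K/minute

The quantity depends on a temperature interval, so only the ratio of degree sizes applies; the offset between the scales is irrelevant.
A change of 1°R is a change of 5/9 K, so 22.99 × 5/9 = 12.77.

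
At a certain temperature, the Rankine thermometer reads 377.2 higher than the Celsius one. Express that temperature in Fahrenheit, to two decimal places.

Let x be the Celsius reading; then the Rankine reading is 1.8·x + 491.67.
(1.8·x + 491.67) - x = 377.2  ⇒  (0.8)·x = -114.47  ⇒  x = -143.0875°C.
In Fahrenheit: -143.0875 × 1.8 + 32 = -225.56°F.

-225.56°F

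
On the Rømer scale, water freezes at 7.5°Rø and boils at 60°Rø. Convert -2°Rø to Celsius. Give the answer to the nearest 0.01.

Linear interpolation between the fixed points: C = (-2 - 7.5) × 100 / (60 - 7.5) = -18.0952°C.

-18.10°C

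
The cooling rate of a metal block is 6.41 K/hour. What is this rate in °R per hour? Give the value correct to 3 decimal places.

11.538 °R/hour

The quantity depends on a temperature interval, so only the ratio of degree sizes applies; the offset between the scales is irrelevant.
A change of 1 K is a change of 1.8°R, so 6.41 × 1.8 = 11.538.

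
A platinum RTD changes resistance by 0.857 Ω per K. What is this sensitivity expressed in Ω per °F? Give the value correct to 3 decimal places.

0.476 Ω per °F

Since only a temperature interval is involved, the additive offset between the scales drops out.
A change of 1°F is a change of 5/9 K, so per °F the value is 0.857 × 5/9 = 0.476.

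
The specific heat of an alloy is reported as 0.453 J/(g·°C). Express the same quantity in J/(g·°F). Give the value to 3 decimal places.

The quantity depends on a temperature interval, so only the ratio of degree sizes applies; the offset between the scales is irrelevant.
A change of 1°F is a change of 5/9°C, so per °F the value is 0.453 × 5/9 = 0.252.

0.252 J/(g·°F)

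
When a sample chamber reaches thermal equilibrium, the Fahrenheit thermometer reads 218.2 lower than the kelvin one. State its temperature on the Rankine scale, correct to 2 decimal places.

Let x be the kelvin reading; then the Fahrenheit reading is 1.8·x - 459.67.
(1.8·x - 459.67) - x = -218.2  ⇒  (0.8)·x = 241.47  ⇒  x = 301.8375 K.
In Celsius: 301.8375 - 273.15 = 28.6875°C.
In Rankine: 28.6875 × 1.8 + 491.67 = 543.31°R.

543.31°R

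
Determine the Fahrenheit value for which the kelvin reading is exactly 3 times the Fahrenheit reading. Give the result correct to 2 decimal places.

104.47°F

Let F be the Fahrenheit reading. The kelvin reading is K = 5/9·F + 255.372.
Require K = 3·F: 5/9·F + 255.372 = 3·F.
(-22/9)·F = -255.372  ⇒  F = 104.47.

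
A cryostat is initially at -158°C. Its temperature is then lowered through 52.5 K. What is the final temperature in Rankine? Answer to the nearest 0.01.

The 52.5 K change is an interval; Kelvin and Celsius degrees are the same size, so ΔC = -52.5°C.
Final Celsius temperature: -158.0000 - 52.5000 = -210.5000°C.
In Rankine: -210.5000 × 1.8 + 491.67 = 112.77°R.

112.77°R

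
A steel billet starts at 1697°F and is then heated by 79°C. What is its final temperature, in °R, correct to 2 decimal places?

Initial temperature in Celsius: (1697 - 32) × 5/9 = 925.0000°C.
Final Celsius temperature: 925.0000 + 79.0000 = 1004.0000°C.
In Rankine: 1004.0000 × 1.8 + 491.67 = 2298.87°R.

2298.87°R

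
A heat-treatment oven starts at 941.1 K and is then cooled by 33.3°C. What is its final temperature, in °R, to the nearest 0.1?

Initial temperature in Celsius: 941.1 - 273.15 = 667.9500°C.
Final Celsius temperature: 667.9500 - 33.3000 = 634.6500°C.
In Rankine: 634.6500 × 1.8 + 491.67 = 1634.0°R.

1634.0°R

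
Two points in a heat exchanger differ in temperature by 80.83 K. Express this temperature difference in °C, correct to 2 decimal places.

80.83°C

Kelvin and Celsius degrees are the same size, so the interval is unchanged: 80.83.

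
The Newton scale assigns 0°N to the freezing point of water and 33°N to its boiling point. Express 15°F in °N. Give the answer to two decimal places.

First in Celsius: (15 - 32) × 5/9 = -9.4444°C.
Linearly onto the Newton scale: 0 + (-9.4444 / 100) × (33 - 0) = -3.12°N.

-3.12°N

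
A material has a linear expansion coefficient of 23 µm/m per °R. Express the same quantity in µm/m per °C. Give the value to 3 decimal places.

41.400 µm/m per °C

Since only a temperature interval is involved, the additive offset between the scales drops out.
A change of 1°C is a change of 1.8°R, so per °C the value is 23 × 1.8 = 41.400.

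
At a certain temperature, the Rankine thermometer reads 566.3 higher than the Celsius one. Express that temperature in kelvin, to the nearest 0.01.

366.44 K

Let x be the Celsius reading; then the Rankine reading is 1.8·x + 491.67.
(1.8·x + 491.67) - x = 566.3  ⇒  (0.8)·x = 74.63  ⇒  x = 93.2875°C.
In kelvin: 93.2875 + 273.15 = 366.44 K.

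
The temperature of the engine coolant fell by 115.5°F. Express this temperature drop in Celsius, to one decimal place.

For a temperature interval the offset drops out; only the factor 5/9 applies.
115.5 × 5/9 = 64.2.

64.2°C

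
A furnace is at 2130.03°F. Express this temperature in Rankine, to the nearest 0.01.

In Celsius: (2130.03 - 32) × 5/9 = 1165.5722°C.
In Rankine: 1165.5722 × 1.8 + 491.67 = 2589.70°R.

2589.70°R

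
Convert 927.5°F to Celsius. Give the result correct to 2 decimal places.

In Celsius: (927.5 - 32) × 5/9 = 497.5000°C.

497.50°C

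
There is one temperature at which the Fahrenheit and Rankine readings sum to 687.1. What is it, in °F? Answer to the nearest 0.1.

Let F be the Fahrenheit reading. The Rankine reading is R = 1·F + 459.67.
Require F + R = 687.1: (2)·F + 459.67 = 687.1.
F = (687.1 - 459.67) / (2) = 113.7.

113.7°F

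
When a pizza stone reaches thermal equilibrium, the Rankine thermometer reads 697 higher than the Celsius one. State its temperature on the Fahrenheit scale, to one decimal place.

494.0°F

Let x be the Celsius reading; then the Rankine reading is 1.8·x + 491.67.
(1.8·x + 491.67) - x = 697  ⇒  (0.8)·x = 205.33  ⇒  x = 256.6625°C.
In Fahrenheit: 256.6625 × 1.8 + 32 = 494.0°F.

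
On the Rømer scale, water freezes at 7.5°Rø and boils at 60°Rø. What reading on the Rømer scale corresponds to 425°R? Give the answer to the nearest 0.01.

First in Celsius: (425 - 491.67) × 5/9 = -37.0389°C.
Linearly onto the Rømer scale: 7.5 + (-37.0389 / 100) × (60 - 7.5) = -11.95°Rø.

-11.95°Rø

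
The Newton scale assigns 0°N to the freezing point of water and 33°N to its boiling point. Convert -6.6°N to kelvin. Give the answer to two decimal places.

253.15 K

Linear interpolation between the fixed points: C = (-6.6 - 0) × 100 / (33 - 0) = -20.0000°C.
Then -20.0000 + 273.15 = 253.15 K.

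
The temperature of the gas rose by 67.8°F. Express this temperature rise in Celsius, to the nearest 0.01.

Only the scale ratio 5/9 matters for a change in temperature.
67.8 × 5/9 = 37.67.

37.67°C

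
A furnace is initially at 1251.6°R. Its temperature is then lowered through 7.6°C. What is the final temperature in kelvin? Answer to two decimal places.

Initial temperature in Celsius: (1251.6 - 491.67) × 5/9 = 422.1833°C.
Final Celsius temperature: 422.1833 - 7.6000 = 414.5833°C.
In kelvin: 414.5833 + 273.15 = 687.73 K.

687.73 K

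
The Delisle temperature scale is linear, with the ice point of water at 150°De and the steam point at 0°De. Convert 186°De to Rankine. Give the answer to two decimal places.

448.47°R

Linear interpolation between the fixed points: C = (186 - 150) × 100 / (0 - 150) = -24.0000°C.
Then -24.0000 × 1.8 + 491.67 = 448.47°R.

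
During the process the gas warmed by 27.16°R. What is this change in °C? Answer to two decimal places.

15.09°C

For a temperature interval the offset drops out; only the factor 5/9 applies.
27.16 × 5/9 = 15.09.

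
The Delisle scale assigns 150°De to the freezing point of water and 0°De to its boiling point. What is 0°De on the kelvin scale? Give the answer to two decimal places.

Linear interpolation between the fixed points: C = (0 - 150) × 100 / (0 - 150) = 100.0000°C.
Then 100.0000 + 273.15 = 373.15 K.

373.15 K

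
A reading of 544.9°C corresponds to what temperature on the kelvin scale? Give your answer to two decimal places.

In kelvin: 544.9000 + 273.15 = 818.05 K.

818.05 K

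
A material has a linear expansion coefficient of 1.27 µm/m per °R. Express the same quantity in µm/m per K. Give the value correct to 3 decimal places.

Since only a temperature interval is involved, the additive offset between the scales drops out.
A change of 1 K is a change of 1.8°R, so per K the value is 1.27 × 1.8 = 2.286.

2.286 µm/m per K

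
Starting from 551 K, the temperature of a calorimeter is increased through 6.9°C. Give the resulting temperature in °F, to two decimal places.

544.55°F

Initial temperature in Celsius: 551 - 273.15 = 277.8500°C.
Final Celsius temperature: 277.8500 + 6.9000 = 284.7500°C.
In Fahrenheit: 284.7500 × 1.8 + 32 = 544.55°F.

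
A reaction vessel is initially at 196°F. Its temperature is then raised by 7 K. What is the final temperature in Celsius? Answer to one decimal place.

Initial temperature in Celsius: (196 - 32) × 5/9 = 91.1111°C.
The 7 K change is an interval; Kelvin and Celsius degrees are the same size, so ΔC = +7°C.
Final Celsius temperature: 91.1111 + 7.0000 = 98.1111°C.

98.1°C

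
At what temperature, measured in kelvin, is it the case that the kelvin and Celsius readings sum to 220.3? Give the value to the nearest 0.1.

246.7 K

Let K be the kelvin reading. The Celsius reading is C = 1·K - 273.15.
Require K + C = 220.3: (2)·K - 273.15 = 220.3.
K = (220.3 + 273.15) / (2) = 246.7.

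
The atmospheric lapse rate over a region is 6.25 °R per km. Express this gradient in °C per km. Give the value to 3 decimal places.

3.472 °C/km

The quantity depends on a temperature interval, so only the ratio of degree sizes applies; the offset between the scales is irrelevant.
A change of 1°R is a change of 5/9°C, so 6.25 × 5/9 = 3.472.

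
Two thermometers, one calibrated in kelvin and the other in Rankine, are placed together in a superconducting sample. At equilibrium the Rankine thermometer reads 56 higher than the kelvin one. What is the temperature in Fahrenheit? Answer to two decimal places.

-333.67°F

Let x be the kelvin reading; then the Rankine reading is 1.8·x.
(1.8·x) - x = 56  ⇒  (0.8)·x = 56  ⇒  x = 70.0000 K.
In Celsius: 70 - 273.15 = -203.1500°C.
In Fahrenheit: -203.1500 × 1.8 + 32 = -333.67°F.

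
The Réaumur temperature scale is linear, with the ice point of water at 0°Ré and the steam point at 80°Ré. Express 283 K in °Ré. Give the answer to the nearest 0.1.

7.9°Ré

First in Celsius: 283 - 273.15 = 9.8500°C.
Linearly onto the Réaumur scale: 0 + (9.8500 / 100) × (80 - 0) = 7.9°Ré.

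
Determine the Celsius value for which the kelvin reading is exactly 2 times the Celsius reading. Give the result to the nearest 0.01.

273.15°C

Let C be the Celsius reading. The kelvin reading is K = 1·C + 273.15.
Require K = 2·C: 1·C + 273.15 = 2·C.
(-1)·C = -273.15  ⇒  C = 273.15.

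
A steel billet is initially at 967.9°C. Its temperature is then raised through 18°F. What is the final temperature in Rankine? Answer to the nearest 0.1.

2251.9°R

The 18°F change is an interval, so only the factor 5/9 applies: +18 × 5/9 = +10.0000°C.
Final Celsius temperature: 967.9000 + 10.0000 = 977.9000°C.
In Rankine: 977.9000 × 1.8 + 491.67 = 2251.9°R.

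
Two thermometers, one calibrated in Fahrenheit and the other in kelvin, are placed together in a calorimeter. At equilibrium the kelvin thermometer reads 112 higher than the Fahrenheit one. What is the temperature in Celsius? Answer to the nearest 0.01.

Let x be the Fahrenheit reading; then the kelvin reading is 5/9·x + 255.372.
(5/9·x + 255.372) - x = 112  ⇒  (-4/9)·x = -143.372  ⇒  x = 322.5875°F.
In Celsius: (322.5875 - 32) × 5/9 = 161.44°C.

161.44°C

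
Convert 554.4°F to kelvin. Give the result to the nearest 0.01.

563.37 K

In Celsius: (554.4 - 32) × 5/9 = 290.2222°C.
In kelvin: 290.2222 + 273.15 = 563.37 K.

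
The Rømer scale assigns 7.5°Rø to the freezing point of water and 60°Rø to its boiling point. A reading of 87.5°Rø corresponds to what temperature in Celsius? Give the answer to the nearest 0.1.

152.4°C

Linear interpolation between the fixed points: C = (87.5 - 7.5) × 100 / (60 - 7.5) = 152.3810°C.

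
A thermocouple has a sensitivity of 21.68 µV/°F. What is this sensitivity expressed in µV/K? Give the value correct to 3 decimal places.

Since only a temperature interval is involved, the additive offset between the scales drops out.
A change of 1 K is a change of 1.8°F, so per K the value is 21.68 × 1.8 = 39.024.

39.024 µV/K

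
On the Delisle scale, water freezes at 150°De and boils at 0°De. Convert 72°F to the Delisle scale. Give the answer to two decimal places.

First in Celsius: (72 - 32) × 5/9 = 22.2222°C.
Linearly onto the Delisle scale: 150 + (22.2222 / 100) × (0 - 150) = 116.67°De.

116.67°De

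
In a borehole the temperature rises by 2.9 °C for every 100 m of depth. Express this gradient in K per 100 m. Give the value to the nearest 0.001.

2.900 K/100 m

The quantity depends on a temperature interval, so only the ratio of degree sizes applies; the offset between the scales is irrelevant.
A change of 1°C is a change of 1 K, so 2.9 × 1 = 2.900.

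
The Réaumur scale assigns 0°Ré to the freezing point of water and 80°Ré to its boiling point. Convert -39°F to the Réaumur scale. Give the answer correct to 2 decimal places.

First in Celsius: (-39 - 32) × 5/9 = -39.4444°C.
Linearly onto the Réaumur scale: 0 + (-39.4444 / 100) × (80 - 0) = -31.56°Ré.

-31.56°Ré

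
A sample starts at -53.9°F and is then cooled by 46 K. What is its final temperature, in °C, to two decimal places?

-93.72°C

Initial temperature in Celsius: (-53.9 - 32) × 5/9 = -47.7222°C.
The 46 K change is an interval; Kelvin and Celsius degrees are the same size, so ΔC = -46°C.
Final Celsius temperature: -47.7222 - 46.0000 = -93.7222°C.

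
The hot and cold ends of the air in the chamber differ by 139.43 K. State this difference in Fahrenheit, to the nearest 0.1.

An interval of 1 K corresponds to 1.8°F.
139.43 × 1.8 = 251.0.

251.0°F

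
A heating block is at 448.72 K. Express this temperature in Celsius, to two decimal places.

In Celsius: 448.72 - 273.15 = 175.5700°C.

175.57°C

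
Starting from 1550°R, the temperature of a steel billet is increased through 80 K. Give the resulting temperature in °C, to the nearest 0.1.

Initial temperature in Celsius: (1550 - 491.67) × 5/9 = 587.9611°C.
The 80 K change is an interval; Kelvin and Celsius degrees are the same size, so ΔC = +80°C.
Final Celsius temperature: 587.9611 + 80.0000 = 667.9611°C.

668.0°C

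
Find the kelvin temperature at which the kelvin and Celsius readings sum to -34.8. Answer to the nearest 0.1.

119.2 K

Let K be the kelvin reading. The Celsius reading is C = 1·K - 273.15.
Require K + C = -34.8: (2)·K - 273.15 = -34.8.
K = (-34.8 + 273.15) / (2) = 119.2.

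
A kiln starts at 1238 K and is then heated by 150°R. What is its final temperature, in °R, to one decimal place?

Initial temperature in Celsius: 1238 - 273.15 = 964.8500°C.
The 150°R change is an interval, so only the factor 5/9 applies: +150 × 5/9 = +83.3333°C.
Final Celsius temperature: 964.8500 + 83.3333 = 1048.1833°C.
In Rankine: 1048.1833 × 1.8 + 491.67 = 2378.4°R.

2378.4°R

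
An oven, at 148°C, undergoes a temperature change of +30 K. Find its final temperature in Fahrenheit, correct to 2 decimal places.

The 30 K change is an interval; Kelvin and Celsius degrees are the same size, so ΔC = +30°C.
Final Celsius temperature: 148.0000 + 30.0000 = 178.0000°C.
In Fahrenheit: 178.0000 × 1.8 + 32 = 352.40°F.

352.40°F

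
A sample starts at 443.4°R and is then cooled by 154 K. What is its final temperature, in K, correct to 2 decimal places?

Initial temperature in Celsius: (443.4 - 491.67) × 5/9 = -26.8167°C.
The 154 K change is an interval; Kelvin and Celsius degrees are the same size, so ΔC = -154°C.
Final Celsius temperature: -26.8167 - 154.0000 = -180.8167°C.
In kelvin: -180.8167 + 273.15 = 92.33 K.

92.33 K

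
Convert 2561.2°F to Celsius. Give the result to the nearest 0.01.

In Celsius: (2561.2 - 32) × 5/9 = 1405.1111°C.

1405.11°C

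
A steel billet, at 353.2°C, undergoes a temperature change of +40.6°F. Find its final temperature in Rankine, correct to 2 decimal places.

The 40.6°F change is an interval, so only the factor 5/9 applies: +40.6 × 5/9 = +22.5556°C.
Final Celsius temperature: 353.2000 + 22.5556 = 375.7556°C.
In Rankine: 375.7556 × 1.8 + 491.67 = 1168.03°R.

1168.03°R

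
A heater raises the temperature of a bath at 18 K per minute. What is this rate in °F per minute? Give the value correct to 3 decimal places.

32.400 °F/minute

The quantity depends on a temperature interval, so only the ratio of degree sizes applies; the offset between the scales is irrelevant.
A change of 1 K is a change of 1.8°F, so 18 × 1.8 = 32.400.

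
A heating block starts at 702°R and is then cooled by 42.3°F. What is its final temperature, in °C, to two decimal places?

93.35°C

Initial temperature in Celsius: (702 - 491.67) × 5/9 = 116.8500°C.
The 42.3°F change is an interval, so only the factor 5/9 applies: -42.3 × 5/9 = -23.5000°C.
Final Celsius temperature: 116.8500 - 23.5000 = 93.3500°C.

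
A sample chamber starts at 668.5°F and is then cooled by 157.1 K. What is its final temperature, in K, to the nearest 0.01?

469.66 K

Initial temperature in Celsius: (668.5 - 32) × 5/9 = 353.6111°C.
The 157.1 K change is an interval; Kelvin and Celsius degrees are the same size, so ΔC = -157.1°C.
Final Celsius temperature: 353.6111 - 157.1000 = 196.5111°C.
In kelvin: 196.5111 + 273.15 = 469.66 K.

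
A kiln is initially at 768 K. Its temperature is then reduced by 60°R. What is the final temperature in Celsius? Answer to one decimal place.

Initial temperature in Celsius: 768 - 273.15 = 494.8500°C.
The 60°R change is an interval, so only the factor 5/9 applies: -60 × 5/9 = -33.3333°C.
Final Celsius temperature: 494.8500 - 33.3333 = 461.5167°C.

461.5°C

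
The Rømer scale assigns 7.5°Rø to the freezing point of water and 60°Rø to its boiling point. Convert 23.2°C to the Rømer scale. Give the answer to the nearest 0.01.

Linearly onto the Rømer scale: 7.5 + (23.2000 / 100) × (60 - 7.5) = 19.68°Rø.

19.68°Rø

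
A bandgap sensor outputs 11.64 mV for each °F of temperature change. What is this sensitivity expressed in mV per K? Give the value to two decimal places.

20.95 mV per K

The quantity depends on a temperature interval, so only the ratio of degree sizes applies; the offset between the scales is irrelevant.
A change of 1 K is a change of 1.8°F, so per K the value is 11.64 × 1.8 = 20.95.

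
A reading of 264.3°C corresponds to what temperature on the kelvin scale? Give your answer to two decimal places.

In kelvin: 264.3000 + 273.15 = 537.45 K.

537.45 K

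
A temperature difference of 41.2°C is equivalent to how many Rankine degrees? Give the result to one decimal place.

74.2°R

Only the scale ratio 1.8 matters for a change in temperature.
41.2 × 1.8 = 74.2.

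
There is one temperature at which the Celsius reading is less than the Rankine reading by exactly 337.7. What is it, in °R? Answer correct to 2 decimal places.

Let R be the Rankine reading. The Celsius reading is C = 5/9·R - 273.15.
Require C - R = -337.7: (-4/9)·R - 273.15 = -337.7.
R = (-337.7 + 273.15) / (-4/9) = 145.24.

145.24°R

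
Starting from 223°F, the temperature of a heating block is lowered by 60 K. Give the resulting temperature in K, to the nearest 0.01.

Initial temperature in Celsius: (223 - 32) × 5/9 = 106.1111°C.
The 60 K change is an interval; Kelvin and Celsius degrees are the same size, so ΔC = -60°C.
Final Celsius temperature: 106.1111 - 60.0000 = 46.1111°C.
In kelvin: 46.1111 + 273.15 = 319.26 K.

319.26 K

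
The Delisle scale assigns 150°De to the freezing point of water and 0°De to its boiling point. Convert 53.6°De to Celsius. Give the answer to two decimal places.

64.27°C

Linear interpolation between the fixed points: C = (53.6 - 150) × 100 / (0 - 150) = 64.2667°C.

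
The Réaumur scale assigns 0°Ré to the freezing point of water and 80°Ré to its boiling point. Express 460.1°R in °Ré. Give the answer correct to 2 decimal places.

First in Celsius: (460.1 - 491.67) × 5/9 = -17.5389°C.
Linearly onto the Réaumur scale: 0 + (-17.5389 / 100) × (80 - 0) = -14.03°Ré.

-14.03°Ré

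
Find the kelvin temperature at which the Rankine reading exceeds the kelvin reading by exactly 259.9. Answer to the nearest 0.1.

Let K be the kelvin reading. The Rankine reading is R = 1.8·K.
Require R - K = 259.9: (0.8)·K = 259.9.
K = (259.9) / (0.8) = 324.9.

324.9 K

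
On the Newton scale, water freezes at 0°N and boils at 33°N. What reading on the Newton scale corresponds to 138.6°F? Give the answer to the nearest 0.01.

19.54°N

First in Celsius: (138.6 - 32) × 5/9 = 59.2222°C.
Linearly onto the Newton scale: 0 + (59.2222 / 100) × (33 - 0) = 19.54°N.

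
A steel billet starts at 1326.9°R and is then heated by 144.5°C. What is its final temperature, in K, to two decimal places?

881.67 K

Initial temperature in Celsius: (1326.9 - 491.67) × 5/9 = 464.0167°C.
Final Celsius temperature: 464.0167 + 144.5000 = 608.5167°C.
In kelvin: 608.5167 + 273.15 = 881.67 K.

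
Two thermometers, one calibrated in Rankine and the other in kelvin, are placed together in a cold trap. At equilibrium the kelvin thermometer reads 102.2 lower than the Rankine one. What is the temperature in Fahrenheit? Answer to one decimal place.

-229.7°F

Let x be the Rankine reading; then the kelvin reading is 5/9·x.
(5/9·x) - x = -102.2  ⇒  (-4/9)·x = -102.2  ⇒  x = 229.9500°R.
In Celsius: (229.95 - 491.67) × 5/9 = -145.4000°C.
In Fahrenheit: -145.4000 × 1.8 + 32 = -229.7°F.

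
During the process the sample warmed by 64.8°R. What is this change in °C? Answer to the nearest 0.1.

Only the scale ratio 5/9 matters for a change in temperature.
64.8 × 5/9 = 36.0.

36.0°C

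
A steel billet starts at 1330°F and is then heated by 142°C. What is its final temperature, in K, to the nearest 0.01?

1136.26 K

Initial temperature in Celsius: (1330 - 32) × 5/9 = 721.1111°C.
Final Celsius temperature: 721.1111 + 142.0000 = 863.1111°C.
In kelvin: 863.1111 + 273.15 = 1136.26 K.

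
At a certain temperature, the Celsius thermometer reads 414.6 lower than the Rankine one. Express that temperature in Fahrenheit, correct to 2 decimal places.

Let x be the Rankine reading; then the Celsius reading is 5/9·x - 273.15.
(5/9·x - 273.15) - x = -414.6  ⇒  (-4/9)·x = -141.45  ⇒  x = 318.2625°R.
In Celsius: (318.2625 - 491.67) × 5/9 = -96.3375°C.
In Fahrenheit: -96.3375 × 1.8 + 32 = -141.41°F.

-141.41°F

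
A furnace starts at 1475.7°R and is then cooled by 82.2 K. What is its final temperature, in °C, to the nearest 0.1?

464.5°C

Initial temperature in Celsius: (1475.7 - 491.67) × 5/9 = 546.6833°C.
The 82.2 K change is an interval; Kelvin and Celsius degrees are the same size, so ΔC = -82.2°C.
Final Celsius temperature: 546.6833 - 82.2000 = 464.4833°C.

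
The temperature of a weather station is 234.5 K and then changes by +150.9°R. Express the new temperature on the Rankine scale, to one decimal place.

Initial temperature in Celsius: 234.5 - 273.15 = -38.6500°C.
The 150.9°R change is an interval, so only the factor 5/9 applies: +150.9 × 5/9 = +83.8333°C.
Final Celsius temperature: -38.6500 + 83.8333 = 45.1833°C.
In Rankine: 45.1833 × 1.8 + 491.67 = 573.0°R.

573.0°R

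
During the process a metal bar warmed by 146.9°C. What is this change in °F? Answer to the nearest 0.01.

Only the scale ratio 1.8 matters for a change in temperature.
146.9 × 1.8 = 264.42.

264.42°F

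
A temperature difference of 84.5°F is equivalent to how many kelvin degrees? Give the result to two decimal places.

46.94 K

Only the scale ratio 5/9 matters for a change in temperature.
84.5 × 5/9 = 46.94.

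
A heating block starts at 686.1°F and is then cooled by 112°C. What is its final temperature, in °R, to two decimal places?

Initial temperature in Celsius: (686.1 - 32) × 5/9 = 363.3889°C.
Final Celsius temperature: 363.3889 - 112.0000 = 251.3889°C.
In Rankine: 251.3889 × 1.8 + 491.67 = 944.17°R.

944.17°R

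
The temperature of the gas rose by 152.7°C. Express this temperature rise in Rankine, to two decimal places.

274.86°R

For a temperature interval the offset drops out; only the factor 1.8 applies.
152.7 × 1.8 = 274.86.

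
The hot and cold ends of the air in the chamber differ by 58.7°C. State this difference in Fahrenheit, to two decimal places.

Only the scale ratio 1.8 matters for a change in temperature.
58.7 × 1.8 = 105.66.

105.66°F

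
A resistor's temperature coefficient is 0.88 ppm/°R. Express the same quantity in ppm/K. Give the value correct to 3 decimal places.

Since only a temperature interval is involved, the additive offset between the scales drops out.
A change of 1 K is a change of 1.8°R, so per K the value is 0.88 × 1.8 = 1.584.

1.584 ppm/K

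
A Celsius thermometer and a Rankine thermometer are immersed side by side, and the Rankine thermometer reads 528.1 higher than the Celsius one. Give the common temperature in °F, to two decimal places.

Let x be the Celsius reading; then the Rankine reading is 1.8·x + 491.67.
(1.8·x + 491.67) - x = 528.1  ⇒  (0.8)·x = 36.43  ⇒  x = 45.5375°C.
In Fahrenheit: 45.5375 × 1.8 + 32 = 113.97°F.

113.97°F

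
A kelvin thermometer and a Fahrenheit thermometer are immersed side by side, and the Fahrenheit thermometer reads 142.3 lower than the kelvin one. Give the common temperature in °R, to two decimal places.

714.08°R

Let x be the kelvin reading; then the Fahrenheit reading is 1.8·x - 459.67.
(1.8·x - 459.67) - x = -142.3  ⇒  (0.8)·x = 317.37  ⇒  x = 396.7125 K.
In Celsius: 396.7125 - 273.15 = 123.5625°C.
In Rankine: 123.5625 × 1.8 + 491.67 = 714.08°R.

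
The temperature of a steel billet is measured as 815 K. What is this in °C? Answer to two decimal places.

In Celsius: 815 - 273.15 = 541.8500°C.

541.85°C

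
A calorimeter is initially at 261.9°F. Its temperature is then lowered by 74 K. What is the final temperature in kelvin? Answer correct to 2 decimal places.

326.87 K

Initial temperature in Celsius: (261.9 - 32) × 5/9 = 127.7222°C.
The 74 K change is an interval; Kelvin and Celsius degrees are the same size, so ΔC = -74°C.
Final Celsius temperature: 127.7222 - 74.0000 = 53.7222°C.
In kelvin: 53.7222 + 273.15 = 326.87 K.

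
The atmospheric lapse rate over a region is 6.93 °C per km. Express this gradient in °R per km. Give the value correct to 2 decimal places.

The quantity depends on a temperature interval, so only the ratio of degree sizes applies; the offset between the scales is irrelevant.
A change of 1°C is a change of 1.8°R, so 6.93 × 1.8 = 12.47.

12.47 °R/km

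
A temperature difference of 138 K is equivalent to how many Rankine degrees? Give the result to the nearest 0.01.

Only the scale ratio 1.8 matters for a change in temperature.
138 × 1.8 = 248.40.

248.40°R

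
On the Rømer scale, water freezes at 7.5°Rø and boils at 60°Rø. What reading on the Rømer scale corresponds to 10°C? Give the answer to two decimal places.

12.75°Rø

Linearly onto the Rømer scale: 7.5 + (10.0000 / 100) × (60 - 7.5) = 12.75°Rø.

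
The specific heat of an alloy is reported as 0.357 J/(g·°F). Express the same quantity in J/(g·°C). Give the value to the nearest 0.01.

0.64 J/(g·°C)

The quantity depends on a temperature interval, so only the ratio of degree sizes applies; the offset between the scales is irrelevant.
A change of 1°C is a change of 1.8°F, so per °C the value is 0.357 × 1.8 = 0.64.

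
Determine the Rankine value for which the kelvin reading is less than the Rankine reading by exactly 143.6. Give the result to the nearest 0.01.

323.10°R

Let R be the Rankine reading. The kelvin reading is K = 5/9·R.
Require K - R = -143.6: (-4/9)·R = -143.6.
R = (-143.6) / (-4/9) = 323.10.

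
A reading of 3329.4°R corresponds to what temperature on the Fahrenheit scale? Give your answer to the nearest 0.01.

In Celsius: (3329.4 - 491.67) × 5/9 = 1576.5167°C.
In Fahrenheit: 1576.5167 × 1.8 + 32 = 2869.73°F.

2869.73°F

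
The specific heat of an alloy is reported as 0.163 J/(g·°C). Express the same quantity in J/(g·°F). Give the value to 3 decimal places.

0.091 J/(g·°F)

The quantity depends on a temperature interval, so only the ratio of degree sizes applies; the offset between the scales is irrelevant.
A change of 1°F is a change of 5/9°C, so per °F the value is 0.163 × 5/9 = 0.091.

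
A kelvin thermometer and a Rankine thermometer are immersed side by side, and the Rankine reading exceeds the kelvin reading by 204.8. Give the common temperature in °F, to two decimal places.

Let x be the kelvin reading; then the Rankine reading is 1.8·x.
(1.8·x) - x = 204.8  ⇒  (0.8)·x = 204.8  ⇒  x = 256.0000 K.
In Celsius: 256 - 273.15 = -17.1500°C.
In Fahrenheit: -17.1500 × 1.8 + 32 = 1.13°F.

1.13°F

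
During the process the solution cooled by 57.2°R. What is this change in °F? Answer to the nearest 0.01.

Rankine and Fahrenheit degrees are the same size, so the interval is unchanged: 57.20.

57.20°F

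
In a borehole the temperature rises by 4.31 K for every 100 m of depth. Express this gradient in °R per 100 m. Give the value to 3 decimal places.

The quantity depends on a temperature interval, so only the ratio of degree sizes applies; the offset between the scales is irrelevant.
A change of 1 K is a change of 1.8°R, so 4.31 × 1.8 = 7.758.

7.758 °R/100 m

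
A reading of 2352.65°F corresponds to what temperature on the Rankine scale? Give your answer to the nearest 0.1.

In Celsius: (2352.65 - 32) × 5/9 = 1289.2500°C.
In Rankine: 1289.2500 × 1.8 + 491.67 = 2812.3°R.

2812.3°R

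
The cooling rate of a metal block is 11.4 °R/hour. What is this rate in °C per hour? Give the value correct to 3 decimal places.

6.333 °C/hour

Since only a temperature interval is involved, the additive offset between the scales drops out.
A change of 1°R is a change of 5/9°C, so 11.4 × 5/9 = 6.333.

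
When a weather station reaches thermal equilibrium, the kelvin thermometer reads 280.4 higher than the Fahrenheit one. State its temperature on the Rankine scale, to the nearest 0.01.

Let x be the Fahrenheit reading; then the kelvin reading is 5/9·x + 255.372.
(5/9·x + 255.372) - x = 280.4  ⇒  (-4/9)·x = 25.0278  ⇒  x = -56.3125°F.
In Celsius: (-56.3125 - 32) × 5/9 = -49.0625°C.
In Rankine: -49.0625 × 1.8 + 491.67 = 403.36°R.

403.36°R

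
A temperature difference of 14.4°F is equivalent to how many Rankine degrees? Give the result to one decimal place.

Fahrenheit and Rankine degrees are the same size, so the interval is unchanged: 14.4.

14.4°R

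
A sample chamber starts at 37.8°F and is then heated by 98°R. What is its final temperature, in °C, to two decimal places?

57.67°C

Initial temperature in Celsius: (37.8 - 32) × 5/9 = 3.2222°C.
The 98°R change is an interval, so only the factor 5/9 applies: +98 × 5/9 = +54.4444°C.
Final Celsius temperature: 3.2222 + 54.4444 = 57.6667°C.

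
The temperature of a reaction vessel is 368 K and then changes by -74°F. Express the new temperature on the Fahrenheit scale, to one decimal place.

Initial temperature in Celsius: 368 - 273.15 = 94.8500°C.
The 74°F change is an interval, so only the factor 5/9 applies: -74 × 5/9 = -41.1111°C.
Final Celsius temperature: 94.8500 - 41.1111 = 53.7389°C.
In Fahrenheit: 53.7389 × 1.8 + 32 = 128.7°F.

128.7°F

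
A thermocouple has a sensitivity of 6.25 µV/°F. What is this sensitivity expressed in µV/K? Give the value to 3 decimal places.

11.250 µV/K

The quantity depends on a temperature interval, so only the ratio of degree sizes applies; the offset between the scales is irrelevant.
A change of 1 K is a change of 1.8°F, so per K the value is 6.25 × 1.8 = 11.250.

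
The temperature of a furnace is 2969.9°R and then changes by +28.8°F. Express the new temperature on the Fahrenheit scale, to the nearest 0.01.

Initial temperature in Celsius: (2969.9 - 491.67) × 5/9 = 1376.7944°C.
The 28.8°F change is an interval, so only the factor 5/9 applies: +28.8 × 5/9 = +16.0000°C.
Final Celsius temperature: 1376.7944 + 16.0000 = 1392.7944°C.
In Fahrenheit: 1392.7944 × 1.8 + 32 = 2539.03°F.

2539.03°F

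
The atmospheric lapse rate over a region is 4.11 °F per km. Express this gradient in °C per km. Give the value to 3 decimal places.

2.283 °C/km

Since only a temperature interval is involved, the additive offset between the scales drops out.
A change of 1°F is a change of 5/9°C, so 4.11 × 5/9 = 2.283.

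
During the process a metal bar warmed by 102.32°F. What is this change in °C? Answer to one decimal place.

56.8°C

For a temperature interval the offset drops out; only the factor 5/9 applies.
102.32 × 5/9 = 56.8.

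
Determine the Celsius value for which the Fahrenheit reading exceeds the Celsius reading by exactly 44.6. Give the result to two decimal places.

Let C be the Celsius reading. The Fahrenheit reading is F = 1.8·C + 32.
Require F - C = 44.6: (0.8)·C + 32 = 44.6.
C = (44.6 - 32) / (0.8) = 15.75.

15.75°C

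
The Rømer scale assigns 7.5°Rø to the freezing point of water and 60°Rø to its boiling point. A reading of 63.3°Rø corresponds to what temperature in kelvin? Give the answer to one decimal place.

379.4 K

Linear interpolation between the fixed points: C = (63.3 - 7.5) × 100 / (60 - 7.5) = 106.2857°C.
Then 106.2857 + 273.15 = 379.4 K.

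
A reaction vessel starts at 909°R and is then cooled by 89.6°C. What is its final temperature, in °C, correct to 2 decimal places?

142.25°C

Initial temperature in Celsius: (909 - 491.67) × 5/9 = 231.8500°C.
Final Celsius temperature: 231.8500 - 89.6000 = 142.2500°C.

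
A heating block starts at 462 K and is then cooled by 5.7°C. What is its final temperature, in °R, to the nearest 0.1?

Initial temperature in Celsius: 462 - 273.15 = 188.8500°C.
Final Celsius temperature: 188.8500 - 5.7000 = 183.1500°C.
In Rankine: 183.1500 × 1.8 + 491.67 = 821.3°R.

821.3°R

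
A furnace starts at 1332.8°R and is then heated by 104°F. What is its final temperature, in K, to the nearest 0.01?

Initial temperature in Celsius: (1332.8 - 491.67) × 5/9 = 467.2944°C.
The 104°F change is an interval, so only the factor 5/9 applies: +104 × 5/9 = +57.7778°C.
Final Celsius temperature: 467.2944 + 57.7778 = 525.0722°C.
In kelvin: 525.0722 + 273.15 = 798.22 K.

798.22 K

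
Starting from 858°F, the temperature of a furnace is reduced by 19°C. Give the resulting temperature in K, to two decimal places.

Initial temperature in Celsius: (858 - 32) × 5/9 = 458.8889°C.
Final Celsius temperature: 458.8889 - 19.0000 = 439.8889°C.
In kelvin: 439.8889 + 273.15 = 713.04 K.

713.04 K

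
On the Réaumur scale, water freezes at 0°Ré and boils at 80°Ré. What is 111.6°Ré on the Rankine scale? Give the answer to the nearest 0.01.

742.77°R

Linear interpolation between the fixed points: C = (111.6 - 0) × 100 / (80 - 0) = 139.5000°C.
Then 139.5000 × 1.8 + 491.67 = 742.77°R.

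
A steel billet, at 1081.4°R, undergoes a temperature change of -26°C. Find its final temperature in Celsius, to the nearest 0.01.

301.63°C

Initial temperature in Celsius: (1081.4 - 491.67) × 5/9 = 327.6278°C.
Final Celsius temperature: 327.6278 - 26.0000 = 301.6278°C.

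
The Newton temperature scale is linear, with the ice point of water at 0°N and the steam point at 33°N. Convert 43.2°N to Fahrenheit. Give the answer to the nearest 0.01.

Linear interpolation between the fixed points: C = (43.2 - 0) × 100 / (33 - 0) = 130.9091°C.
Then 130.9091 × 1.8 + 32 = 267.64°F.

267.64°F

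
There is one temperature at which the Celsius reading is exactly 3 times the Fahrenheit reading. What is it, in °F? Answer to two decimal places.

-7.27°F

Let F be the Fahrenheit reading. The Celsius reading is C = 5/9·F - 17.7778.
Require C = 3·F: 5/9·F - 17.7778 = 3·F.
(-22/9)·F = 17.7778  ⇒  F = -7.27.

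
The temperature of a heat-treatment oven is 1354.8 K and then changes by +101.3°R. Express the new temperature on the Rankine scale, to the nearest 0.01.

2539.94°R

Initial temperature in Celsius: 1354.8 - 273.15 = 1081.6500°C.
The 101.3°R change is an interval, so only the factor 5/9 applies: +101.3 × 5/9 = +56.2778°C.
Final Celsius temperature: 1081.6500 + 56.2778 = 1137.9278°C.
In Rankine: 1137.9278 × 1.8 + 491.67 = 2539.94°R.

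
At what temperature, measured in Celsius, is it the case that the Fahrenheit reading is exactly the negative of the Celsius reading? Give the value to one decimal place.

-11.4°C

Let C be the Celsius reading. The Fahrenheit reading is F = 1.8·C + 32.
Require F = -1·C: 1.8·C + 32 = -1·C.
(2.8)·C = -32  ⇒  C = -11.4.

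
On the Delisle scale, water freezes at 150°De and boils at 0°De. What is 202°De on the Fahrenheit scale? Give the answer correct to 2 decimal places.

Linear interpolation between the fixed points: C = (202 - 150) × 100 / (0 - 150) = -34.6667°C.
Then -34.6667 × 1.8 + 32 = -30.40°F.

-30.40°F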